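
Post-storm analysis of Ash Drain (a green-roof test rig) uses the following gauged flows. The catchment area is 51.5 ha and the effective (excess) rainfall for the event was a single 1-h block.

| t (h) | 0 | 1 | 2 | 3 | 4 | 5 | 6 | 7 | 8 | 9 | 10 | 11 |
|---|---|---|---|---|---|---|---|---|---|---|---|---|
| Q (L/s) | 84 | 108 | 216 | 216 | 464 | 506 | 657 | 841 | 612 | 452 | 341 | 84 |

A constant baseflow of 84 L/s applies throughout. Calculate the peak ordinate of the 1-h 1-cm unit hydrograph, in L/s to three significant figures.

U_p ≈ 303 L/s

Direct runoff: 0.0, 24.0, 132.0, 132.0, 380.0, 422.0, 573.0, 757.0, 528.0, 368.0, 257.0, 0.0 L/s; ΣQ_DR = 3573 L/s, peak = 757.0 L/s.
Runoff depth d = ΣQ_DR·Δt / A = 3573 × 3600 / (51.5 ha) = 24.98 mm.
The 1-cm UH is the DRH scaled by (10 mm)/d, so U_p = 757.0 × 10/24.98 = 303 L/s.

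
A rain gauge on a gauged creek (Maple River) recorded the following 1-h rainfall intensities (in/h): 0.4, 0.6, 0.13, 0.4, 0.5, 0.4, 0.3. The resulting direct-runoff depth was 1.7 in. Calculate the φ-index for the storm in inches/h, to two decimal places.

φ ≈ 0.15 in/h

Only the 6 blocks with intensity above φ contribute runoff: 0.4, 0.6, 0.4, 0.5, 0.4, 0.3 in/h.
Σ(I−φ)·Δt = d  ⇒  (0.4+0.6+0.4+0.5+0.4+0.3 − 6φ)·1 = 1.7
φ = (2.600 − 1.7/1) / 6 = 0.15 in/h.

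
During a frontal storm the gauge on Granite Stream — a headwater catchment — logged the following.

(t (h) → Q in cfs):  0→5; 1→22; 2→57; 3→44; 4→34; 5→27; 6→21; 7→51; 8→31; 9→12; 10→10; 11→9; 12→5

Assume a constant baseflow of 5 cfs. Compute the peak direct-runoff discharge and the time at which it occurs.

Q_p = 52.0 cfs at t = 2 h

Subtracting baseflow gives direct-runoff ordinates: 0.0, 17.0, 52.0, 39.0, 29.0, 22.0, 16.0, 46.0, 26.0, 7.0, 5.0, 4.0, 0.0 cfs.
The maximum is 52.0 cfs, occurring at the reading for t = 2 h.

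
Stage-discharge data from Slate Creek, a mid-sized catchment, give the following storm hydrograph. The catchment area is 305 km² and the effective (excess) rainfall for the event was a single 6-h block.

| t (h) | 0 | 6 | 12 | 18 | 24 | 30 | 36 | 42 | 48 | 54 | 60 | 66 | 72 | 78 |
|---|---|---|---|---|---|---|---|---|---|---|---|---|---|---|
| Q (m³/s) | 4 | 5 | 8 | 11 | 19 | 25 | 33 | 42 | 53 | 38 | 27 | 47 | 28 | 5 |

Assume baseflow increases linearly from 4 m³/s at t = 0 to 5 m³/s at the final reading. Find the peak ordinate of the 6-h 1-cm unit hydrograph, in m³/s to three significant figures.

U_p ≈ 24.2 m³/s

Direct runoff: 0.00, 0.92, 3.85, 6.77, 14.69, 20.62, 28.54, 37.46, 48.38, 33.31, 22.23, 42.15, 23.08, 0.00 m³/s; ΣQ_DR = 282.0 m³/s, peak = 48.38 m³/s.
Runoff depth d = ΣQ_DR·Δt / A = 282.0 × 21600 / (305 km²) = 19.97 mm.
The 1-cm UH is the DRH scaled by (10 mm)/d, so U_p = 48.38 × 10/19.97 = 24.2 m³/s.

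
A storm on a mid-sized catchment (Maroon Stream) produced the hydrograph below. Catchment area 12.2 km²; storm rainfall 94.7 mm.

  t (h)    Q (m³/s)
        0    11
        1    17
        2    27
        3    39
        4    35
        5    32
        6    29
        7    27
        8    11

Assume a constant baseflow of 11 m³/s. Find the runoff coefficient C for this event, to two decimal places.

ΣQ_DR = 129.0 m³/s; V = ΣQ_DR·Δt = 4.644 × 10^5 m³.
Runoff depth d = V / A = 38.07 mm.
C = d / P = 38.07 / 94.7 = 0.40.

C ≈ 0.40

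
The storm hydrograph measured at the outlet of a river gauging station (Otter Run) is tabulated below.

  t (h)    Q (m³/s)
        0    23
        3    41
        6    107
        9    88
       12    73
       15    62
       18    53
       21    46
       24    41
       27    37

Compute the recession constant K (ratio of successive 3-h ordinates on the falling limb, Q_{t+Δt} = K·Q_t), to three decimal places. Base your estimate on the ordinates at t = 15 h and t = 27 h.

K ≈ 0.879

Using the recession-limb readings at t = 15 h and t = 27 h: Q falls from 62 to 37 m³/s over 4 intervals.
K = (Q₂/Q₁)^(1/4) = (37/62)^(1/4) = 0.879.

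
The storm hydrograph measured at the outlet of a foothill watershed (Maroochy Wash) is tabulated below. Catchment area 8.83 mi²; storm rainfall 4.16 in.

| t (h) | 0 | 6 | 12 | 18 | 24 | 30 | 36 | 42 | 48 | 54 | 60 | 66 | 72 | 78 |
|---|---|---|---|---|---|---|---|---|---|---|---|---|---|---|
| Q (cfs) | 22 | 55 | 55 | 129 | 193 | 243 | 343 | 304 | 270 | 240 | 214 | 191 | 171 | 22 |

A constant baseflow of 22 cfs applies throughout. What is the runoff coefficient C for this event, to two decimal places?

C ≈ 0.54

ΣQ_DR = 2144 cfs; V = ΣQ_DR·Δt = 4.631 × 10^7 ft³.
Runoff depth d = V / A = 2.258 in.
C = d / P = 2.258 / 4.16 = 0.54.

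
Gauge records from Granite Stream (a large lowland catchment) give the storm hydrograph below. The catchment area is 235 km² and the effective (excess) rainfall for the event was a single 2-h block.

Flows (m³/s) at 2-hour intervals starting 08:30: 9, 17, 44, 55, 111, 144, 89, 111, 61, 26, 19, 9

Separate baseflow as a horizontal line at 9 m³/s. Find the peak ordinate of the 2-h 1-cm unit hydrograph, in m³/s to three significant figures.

U_p ≈ 75.1 m³/s

Direct runoff: 0.0, 8.0, 35.0, 46.0, 102.0, 135.0, 80.0, 102.0, 52.0, 17.0, 10.0, 0.0 m³/s; ΣQ_DR = 587.0 m³/s, peak = 135.0 m³/s.
Runoff depth d = ΣQ_DR·Δt / A = 587.0 × 7200 / (235 km²) = 17.98 mm.
The 1-cm UH is the DRH scaled by (10 mm)/d, so U_p = 135.0 × 10/17.98 = 75.1 m³/s.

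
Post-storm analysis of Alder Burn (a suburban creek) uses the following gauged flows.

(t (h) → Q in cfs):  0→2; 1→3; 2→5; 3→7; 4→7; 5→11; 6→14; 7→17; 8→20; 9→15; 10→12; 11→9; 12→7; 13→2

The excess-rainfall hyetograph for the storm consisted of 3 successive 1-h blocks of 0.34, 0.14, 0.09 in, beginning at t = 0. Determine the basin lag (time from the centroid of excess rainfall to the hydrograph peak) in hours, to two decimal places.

Centroid of excess rainfall: t_c = Σ P_i·t̄_i / ΣP_i = 1.0614 h (block centres at 0.5, 1.5, 2.5 h).
Hydrograph peak occurs at t = 8 h, so basin lag t_L = 8 − 1.0614 = 6.94 h.

t_L ≈ 6.94 h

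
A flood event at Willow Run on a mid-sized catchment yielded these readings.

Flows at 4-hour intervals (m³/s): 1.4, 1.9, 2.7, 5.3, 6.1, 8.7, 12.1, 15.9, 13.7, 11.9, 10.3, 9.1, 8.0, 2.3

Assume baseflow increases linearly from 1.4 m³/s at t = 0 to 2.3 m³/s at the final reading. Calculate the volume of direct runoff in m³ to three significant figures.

V ≈ 1.20 × 10^6 m³

Direct-runoff ordinates (Q − Q_b): 0.00, 0.43, 1.16, 3.69, 4.42, 6.95, 10.28, 14.02, 11.75, 9.88, 8.21, 6.94, 5.77, 0.00 m³/s.
ΣQ_DR = 83.50 m³/s.
With Δt = 4 h = 14400 s, V = ΣQ_DR · Δt = 83.50 × 14400 = 1.20 × 10^6 m³.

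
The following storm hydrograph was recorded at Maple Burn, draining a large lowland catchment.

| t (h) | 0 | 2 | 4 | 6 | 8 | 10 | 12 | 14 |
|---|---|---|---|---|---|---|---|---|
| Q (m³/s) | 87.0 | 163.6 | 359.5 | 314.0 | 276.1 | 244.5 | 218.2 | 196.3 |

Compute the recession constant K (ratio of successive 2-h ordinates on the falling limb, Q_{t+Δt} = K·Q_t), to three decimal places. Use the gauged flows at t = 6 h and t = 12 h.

Using the recession-limb readings at t = 6 h and t = 12 h: Q falls from 314.0 to 218.2 m³/s over 3 intervals.
K = (Q₂/Q₁)^(1/3) = (218.2/314.0)^(1/3) = 0.886.

K ≈ 0.886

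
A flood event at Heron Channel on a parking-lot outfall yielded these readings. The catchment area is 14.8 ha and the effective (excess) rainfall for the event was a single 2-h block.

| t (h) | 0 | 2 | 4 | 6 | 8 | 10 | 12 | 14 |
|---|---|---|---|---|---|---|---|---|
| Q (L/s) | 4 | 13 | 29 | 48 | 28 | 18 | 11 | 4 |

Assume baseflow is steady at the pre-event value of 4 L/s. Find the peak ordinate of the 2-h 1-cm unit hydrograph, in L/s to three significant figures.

Direct runoff: 0.0, 9.0, 25.0, 44.0, 24.0, 14.0, 7.0, 0.0 L/s; ΣQ_DR = 123.0 L/s, peak = 44.0 L/s.
Runoff depth d = ΣQ_DR·Δt / A = 123.0 × 7200 / (14.8 ha) = 5.984 mm.
The 1-cm UH is the DRH scaled by (10 mm)/d, so U_p = 44.0 × 10/5.984 = 73.5 L/s.

U_p ≈ 73.5 L/s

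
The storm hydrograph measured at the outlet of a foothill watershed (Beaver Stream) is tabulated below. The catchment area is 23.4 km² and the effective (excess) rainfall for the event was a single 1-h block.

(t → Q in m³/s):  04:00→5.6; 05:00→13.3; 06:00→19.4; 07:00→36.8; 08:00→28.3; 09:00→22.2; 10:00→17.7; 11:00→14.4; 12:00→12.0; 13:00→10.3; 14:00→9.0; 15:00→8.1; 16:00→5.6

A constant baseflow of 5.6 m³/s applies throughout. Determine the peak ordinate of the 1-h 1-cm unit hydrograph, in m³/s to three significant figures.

U_p ≈ 15.6 m³/s

Direct runoff: 0.0, 7.7, 13.8, 31.2, 22.7, 16.6, 12.1, 8.8, 6.4, 4.7, 3.4, 2.5, 0.0 m³/s; ΣQ_DR = 129.9 m³/s, peak = 31.2 m³/s.
Runoff depth d = ΣQ_DR·Δt / A = 129.9 × 3600 / (23.4 km²) = 19.98 mm.
The 1-cm UH is the DRH scaled by (10 mm)/d, so U_p = 31.2 × 10/19.98 = 15.6 m³/s.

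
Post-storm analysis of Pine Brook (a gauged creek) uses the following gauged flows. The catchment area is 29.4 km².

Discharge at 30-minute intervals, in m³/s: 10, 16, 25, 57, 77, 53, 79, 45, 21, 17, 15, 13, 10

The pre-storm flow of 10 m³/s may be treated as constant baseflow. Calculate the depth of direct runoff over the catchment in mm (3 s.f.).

d ≈ 18.9 mm

Direct runoff: 0.0, 6.0, 15.0, 47.0, 67.0, 43.0, 69.0, 35.0, 11.0, 7.0, 5.0, 3.0, 0.0 m³/s; ΣQ_DR = 308.0 m³/s.
V = ΣQ_DR · Δt = 308.0 × 1800 s = 5.544 × 10^5 m³.
Over A = 29.4 km², depth = V / A = 18.9 mm.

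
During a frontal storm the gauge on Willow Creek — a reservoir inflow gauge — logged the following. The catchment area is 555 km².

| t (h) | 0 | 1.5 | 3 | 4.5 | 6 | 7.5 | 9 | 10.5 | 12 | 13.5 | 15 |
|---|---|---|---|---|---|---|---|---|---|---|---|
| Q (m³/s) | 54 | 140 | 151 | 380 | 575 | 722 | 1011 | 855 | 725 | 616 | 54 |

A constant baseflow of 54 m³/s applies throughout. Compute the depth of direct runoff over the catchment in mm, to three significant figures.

d ≈ 45.6 mm

Direct runoff: 0.0, 86.0, 97.0, 326.0, 521.0, 668.0, 957.0, 801.0, 671.0, 562.0, 0.0 m³/s; ΣQ_DR = 4689 m³/s.
V = ΣQ_DR · Δt = 4689 × 5400 s = 2.532 × 10^7 m³.
Over A = 555 km², depth = V / A = 45.6 mm.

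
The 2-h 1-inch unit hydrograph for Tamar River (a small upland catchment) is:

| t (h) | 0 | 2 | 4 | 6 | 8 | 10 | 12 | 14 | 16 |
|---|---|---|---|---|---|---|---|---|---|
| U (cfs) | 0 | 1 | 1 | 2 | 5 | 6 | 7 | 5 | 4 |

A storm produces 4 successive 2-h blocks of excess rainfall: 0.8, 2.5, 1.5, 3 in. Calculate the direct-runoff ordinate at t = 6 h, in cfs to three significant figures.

Q ≈ 5.60 cfs

By discrete convolution, Q_j = Σ (P_i / 1 in) · U_{j−i}.
At t = 6 h (j=3): Q = (0.8/1)·2 + (2.5/1)·1 + (1.5/1)·1 + (3/1)·0 = 5.60 cfs.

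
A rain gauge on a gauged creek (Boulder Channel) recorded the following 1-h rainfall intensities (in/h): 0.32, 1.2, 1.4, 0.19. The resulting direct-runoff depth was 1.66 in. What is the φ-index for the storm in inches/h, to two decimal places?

Only the 2 blocks with intensity above φ contribute runoff: 1.2, 1.4 in/h.
Σ(I−φ)·Δt = d  ⇒  (1.2+1.4 − 2φ)·1 = 1.66
φ = (2.600 − 1.66/1) / 2 = 0.47 in/h.

φ ≈ 0.47 in/h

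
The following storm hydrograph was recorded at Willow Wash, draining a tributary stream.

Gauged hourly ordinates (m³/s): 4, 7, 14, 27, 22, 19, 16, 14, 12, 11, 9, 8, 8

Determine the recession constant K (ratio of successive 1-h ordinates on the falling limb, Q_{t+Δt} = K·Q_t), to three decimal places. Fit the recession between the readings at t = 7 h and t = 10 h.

K ≈ 0.863

Using the recession-limb readings at t = 7 h and t = 10 h: Q falls from 14 to 9 m³/s over 3 intervals.
K = (Q₂/Q₁)^(1/3) = (9/14)^(1/3) = 0.863.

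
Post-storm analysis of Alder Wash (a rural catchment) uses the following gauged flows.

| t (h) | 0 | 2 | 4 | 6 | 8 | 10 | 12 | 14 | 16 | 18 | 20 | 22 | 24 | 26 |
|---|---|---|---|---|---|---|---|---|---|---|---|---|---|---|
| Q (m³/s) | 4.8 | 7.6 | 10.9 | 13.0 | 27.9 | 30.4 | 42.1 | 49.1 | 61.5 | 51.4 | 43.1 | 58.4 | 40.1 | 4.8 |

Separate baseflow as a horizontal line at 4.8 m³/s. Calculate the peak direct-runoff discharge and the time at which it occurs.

Subtracting baseflow gives direct-runoff ordinates: 0.0, 2.8, 6.1, 8.2, 23.1, 25.6, 37.3, 44.3, 56.7, 46.6, 38.3, 53.6, 35.3, 0.0 m³/s.
The maximum is 56.7 m³/s, occurring at the reading for t = 16 h.

Q_p = 56.7 m³/s at t = 16 h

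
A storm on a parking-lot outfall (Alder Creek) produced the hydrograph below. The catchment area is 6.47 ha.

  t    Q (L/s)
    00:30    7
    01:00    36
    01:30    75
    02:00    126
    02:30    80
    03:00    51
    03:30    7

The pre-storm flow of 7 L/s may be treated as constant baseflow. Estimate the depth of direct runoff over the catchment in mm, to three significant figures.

d ≈ 9.26 mm

Direct runoff: 0.0, 29.0, 68.0, 119.0, 73.0, 44.0, 0.0 L/s; ΣQ_DR = 333.0 L/s.
V = ΣQ_DR · Δt = 333.0 × 1800 s = 5.994 × 10^5 L.
Over A = 6.47 ha, depth = V / A = 9.26 mm.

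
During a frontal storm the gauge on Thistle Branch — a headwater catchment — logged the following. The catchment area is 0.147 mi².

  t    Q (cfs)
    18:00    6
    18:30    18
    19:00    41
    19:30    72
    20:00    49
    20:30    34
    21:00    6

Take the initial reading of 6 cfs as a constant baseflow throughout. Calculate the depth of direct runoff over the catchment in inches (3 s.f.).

d ≈ 0.970 in

Direct runoff: 0.0, 12.0, 35.0, 66.0, 43.0, 28.0, 0.0 cfs; ΣQ_DR = 184.0 cfs.
V = ΣQ_DR · Δt = 184.0 × 1800 s = 3.312 × 10^5 ft³.
Over A = 0.147 mi², depth = V / A = 0.970 in.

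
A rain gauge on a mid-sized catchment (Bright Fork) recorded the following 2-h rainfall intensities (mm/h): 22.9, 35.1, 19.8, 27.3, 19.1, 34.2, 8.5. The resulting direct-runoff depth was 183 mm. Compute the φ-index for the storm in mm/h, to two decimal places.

Only the 6 blocks with intensity above φ contribute runoff: 22.9, 35.1, 19.8, 27.3, 19.1, 34.2 mm/h.
Σ(I−φ)·Δt = d  ⇒  (22.9+35.1+19.8+27.3+19.1+34.2 − 6φ)·2 = 183
φ = (158.4 − 183/2) / 6 = 11.15 mm/h.

φ ≈ 11.15 mm/h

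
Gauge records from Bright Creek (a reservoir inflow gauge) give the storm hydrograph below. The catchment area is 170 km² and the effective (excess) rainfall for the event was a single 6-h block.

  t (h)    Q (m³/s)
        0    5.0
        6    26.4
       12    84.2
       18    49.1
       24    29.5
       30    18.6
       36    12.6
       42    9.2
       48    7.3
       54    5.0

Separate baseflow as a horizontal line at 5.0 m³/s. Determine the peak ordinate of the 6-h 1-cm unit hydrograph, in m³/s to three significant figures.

U_p ≈ 31.7 m³/s

Direct runoff: 0.0, 21.4, 79.2, 44.1, 24.5, 13.6, 7.6, 4.2, 2.3, 0.0 m³/s; ΣQ_DR = 196.9 m³/s, peak = 79.2 m³/s.
Runoff depth d = ΣQ_DR·Δt / A = 196.9 × 21600 / (170 km²) = 25.02 mm.
The 1-cm UH is the DRH scaled by (10 mm)/d, so U_p = 79.2 × 10/25.02 = 31.7 m³/s.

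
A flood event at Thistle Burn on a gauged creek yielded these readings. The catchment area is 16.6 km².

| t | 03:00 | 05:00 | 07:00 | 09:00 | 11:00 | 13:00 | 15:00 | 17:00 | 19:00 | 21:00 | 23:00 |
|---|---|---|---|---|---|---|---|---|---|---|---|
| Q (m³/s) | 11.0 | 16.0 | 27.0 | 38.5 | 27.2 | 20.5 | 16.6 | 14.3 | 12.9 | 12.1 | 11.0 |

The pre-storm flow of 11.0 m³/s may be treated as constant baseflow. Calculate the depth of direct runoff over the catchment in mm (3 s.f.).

Direct runoff: 0.0, 5.0, 16.0, 27.5, 16.2, 9.5, 5.6, 3.3, 1.9, 1.1, 0.0 m³/s; ΣQ_DR = 86.10 m³/s.
V = ΣQ_DR · Δt = 86.10 × 7200 s = 6.199 × 10^5 m³.
Over A = 16.6 km², depth = V / A = 37.3 mm.

d ≈ 37.3 mm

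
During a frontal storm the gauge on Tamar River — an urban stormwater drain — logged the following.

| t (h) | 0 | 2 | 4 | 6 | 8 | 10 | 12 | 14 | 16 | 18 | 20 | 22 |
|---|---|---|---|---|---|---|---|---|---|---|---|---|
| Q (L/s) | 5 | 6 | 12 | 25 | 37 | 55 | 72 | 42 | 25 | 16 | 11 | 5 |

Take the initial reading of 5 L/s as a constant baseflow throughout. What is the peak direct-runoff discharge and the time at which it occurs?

Subtracting baseflow gives direct-runoff ordinates: 0.0, 1.0, 7.0, 20.0, 32.0, 50.0, 67.0, 37.0, 20.0, 11.0, 6.0, 0.0 L/s.
The maximum is 67.0 L/s, occurring at the reading for t = 12 h.

Q_p = 67.0 L/s at t = 12 h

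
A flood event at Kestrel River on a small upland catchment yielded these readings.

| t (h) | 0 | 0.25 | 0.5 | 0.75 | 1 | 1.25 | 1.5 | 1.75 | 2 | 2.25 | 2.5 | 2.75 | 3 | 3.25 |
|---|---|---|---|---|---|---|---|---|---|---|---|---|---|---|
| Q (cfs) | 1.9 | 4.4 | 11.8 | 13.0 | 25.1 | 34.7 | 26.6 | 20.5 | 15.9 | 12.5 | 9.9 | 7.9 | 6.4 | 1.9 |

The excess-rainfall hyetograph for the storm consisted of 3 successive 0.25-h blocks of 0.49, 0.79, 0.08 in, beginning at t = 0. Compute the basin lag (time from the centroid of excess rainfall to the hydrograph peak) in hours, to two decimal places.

Centroid of excess rainfall: t_c = Σ P_i·t̄_i / ΣP_i = 0.2996 h (block centres at 0.125, 0.375, 0.625 h).
Hydrograph peak occurs at t = 1.25 h, so basin lag t_L = 1.25 − 0.2996 = 0.95 h.

t_L ≈ 0.95 h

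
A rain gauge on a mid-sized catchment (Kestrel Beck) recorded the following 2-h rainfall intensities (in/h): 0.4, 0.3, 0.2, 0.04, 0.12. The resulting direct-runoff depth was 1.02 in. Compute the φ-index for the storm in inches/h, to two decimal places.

φ ≈ 0.13 in/h

Only the 3 blocks with intensity above φ contribute runoff: 0.4, 0.3, 0.2 in/h.
Σ(I−φ)·Δt = d  ⇒  (0.4+0.3+0.2 − 3φ)·2 = 1.02
φ = (0.9000 − 1.02/2) / 3 = 0.13 in/h.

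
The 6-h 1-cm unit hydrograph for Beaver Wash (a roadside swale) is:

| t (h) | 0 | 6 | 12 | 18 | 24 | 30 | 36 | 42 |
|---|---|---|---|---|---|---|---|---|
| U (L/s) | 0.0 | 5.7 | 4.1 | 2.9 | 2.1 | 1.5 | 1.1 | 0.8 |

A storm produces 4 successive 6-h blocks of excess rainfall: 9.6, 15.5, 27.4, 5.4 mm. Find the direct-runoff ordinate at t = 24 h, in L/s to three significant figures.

Q ≈ 20.8 L/s

By discrete convolution, Q_j = Σ (P_i / 10 mm) · U_{j−i}.
At t = 24 h (j=4): Q = (9.6/10)·2.1 + (15.5/10)·2.9 + (27.4/10)·4.1 + (5.4/10)·5.7 = 20.8 L/s.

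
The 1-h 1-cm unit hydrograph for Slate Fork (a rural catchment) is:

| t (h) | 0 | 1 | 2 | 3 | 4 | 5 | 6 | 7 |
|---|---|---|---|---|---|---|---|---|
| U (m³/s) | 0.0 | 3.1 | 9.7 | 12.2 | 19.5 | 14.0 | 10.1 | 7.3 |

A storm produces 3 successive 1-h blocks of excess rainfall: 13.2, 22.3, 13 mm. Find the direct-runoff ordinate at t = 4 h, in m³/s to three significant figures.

By discrete convolution, Q_j = Σ (P_i / 10 mm) · U_{j−i}.
At t = 4 h (j=4): Q = (13.2/10)·19.5 + (22.3/10)·12.2 + (13/10)·9.7 = 65.6 m³/s.

Q ≈ 65.6 m³/s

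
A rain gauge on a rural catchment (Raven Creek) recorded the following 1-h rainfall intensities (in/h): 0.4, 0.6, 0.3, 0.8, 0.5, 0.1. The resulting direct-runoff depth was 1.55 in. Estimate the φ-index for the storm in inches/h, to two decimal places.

Only the 5 blocks with intensity above φ contribute runoff: 0.4, 0.6, 0.3, 0.8, 0.5 in/h.
Σ(I−φ)·Δt = d  ⇒  (0.4+0.6+0.3+0.8+0.5 − 5φ)·1 = 1.55
φ = (2.600 − 1.55/1) / 5 = 0.21 in/h.

φ ≈ 0.21 in/h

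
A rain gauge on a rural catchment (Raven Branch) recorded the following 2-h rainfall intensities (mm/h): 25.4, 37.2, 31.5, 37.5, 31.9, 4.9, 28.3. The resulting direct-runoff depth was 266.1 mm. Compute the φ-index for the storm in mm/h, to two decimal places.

φ ≈ 9.79 mm/h

Only the 6 blocks with intensity above φ contribute runoff: 25.4, 37.2, 31.5, 37.5, 31.9, 28.3 mm/h.
Σ(I−φ)·Δt = d  ⇒  (25.4+37.2+31.5+37.5+31.9+28.3 − 6φ)·2 = 266.1
φ = (191.8 − 266.1/2) / 6 = 9.79 mm/h.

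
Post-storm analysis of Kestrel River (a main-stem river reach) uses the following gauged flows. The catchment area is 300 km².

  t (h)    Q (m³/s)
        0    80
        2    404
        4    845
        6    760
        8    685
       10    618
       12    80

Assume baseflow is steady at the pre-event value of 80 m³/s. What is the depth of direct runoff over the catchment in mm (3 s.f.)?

Direct runoff: 0.0, 324.0, 765.0, 680.0, 605.0, 538.0, 0.0 m³/s; ΣQ_DR = 2912 m³/s.
V = ΣQ_DR · Δt = 2912 × 7200 s = 2.097 × 10^7 m³.
Over A = 300 km², depth = V / A = 69.9 mm.

d ≈ 69.9 mm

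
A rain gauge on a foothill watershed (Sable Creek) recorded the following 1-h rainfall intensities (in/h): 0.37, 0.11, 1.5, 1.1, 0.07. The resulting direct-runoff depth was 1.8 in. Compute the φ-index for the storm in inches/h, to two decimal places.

φ ≈ 0.40 in/h

Only the 2 blocks with intensity above φ contribute runoff: 1.5, 1.1 in/h.
Σ(I−φ)·Δt = d  ⇒  (1.5+1.1 − 2φ)·1 = 1.8
φ = (2.600 − 1.8/1) / 2 = 0.40 in/h.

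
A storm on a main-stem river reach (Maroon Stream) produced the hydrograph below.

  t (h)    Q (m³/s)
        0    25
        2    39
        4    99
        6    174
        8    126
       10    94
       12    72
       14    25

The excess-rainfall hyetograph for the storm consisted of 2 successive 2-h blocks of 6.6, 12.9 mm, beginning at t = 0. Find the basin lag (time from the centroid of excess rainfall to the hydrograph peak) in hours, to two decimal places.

Centroid of excess rainfall: t_c = Σ P_i·t̄_i / ΣP_i = 2.3231 h (block centres at 1, 3 h).
Hydrograph peak occurs at t = 6 h, so basin lag t_L = 6 − 2.3231 = 3.68 h.

t_L ≈ 3.68 h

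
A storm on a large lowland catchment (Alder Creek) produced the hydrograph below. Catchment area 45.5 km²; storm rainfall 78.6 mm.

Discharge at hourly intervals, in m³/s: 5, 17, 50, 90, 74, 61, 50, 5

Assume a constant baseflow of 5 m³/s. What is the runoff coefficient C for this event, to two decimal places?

ΣQ_DR = 312.0 m³/s; V = ΣQ_DR·Δt = 1.123 × 10^6 m³.
Runoff depth d = V / A = 24.69 mm.
C = d / P = 24.69 / 78.6 = 0.31.

C ≈ 0.31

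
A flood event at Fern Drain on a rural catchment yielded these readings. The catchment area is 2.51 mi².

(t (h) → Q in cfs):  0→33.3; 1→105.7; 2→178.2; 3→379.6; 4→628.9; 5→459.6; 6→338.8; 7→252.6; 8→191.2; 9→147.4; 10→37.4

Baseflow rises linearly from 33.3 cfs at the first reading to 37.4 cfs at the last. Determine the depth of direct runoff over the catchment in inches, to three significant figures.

Direct runoff: 0.00, 71.99, 144.08, 345.07, 593.96, 424.25, 303.04, 216.43, 154.62, 110.41, 0.00 cfs; ΣQ_DR = 2364 cfs.
V = ΣQ_DR · Δt = 2364 × 3600 s = 8.510 × 10^6 ft³.
Over A = 2.51 mi², depth = V / A = 1.46 in.

d ≈ 1.46 in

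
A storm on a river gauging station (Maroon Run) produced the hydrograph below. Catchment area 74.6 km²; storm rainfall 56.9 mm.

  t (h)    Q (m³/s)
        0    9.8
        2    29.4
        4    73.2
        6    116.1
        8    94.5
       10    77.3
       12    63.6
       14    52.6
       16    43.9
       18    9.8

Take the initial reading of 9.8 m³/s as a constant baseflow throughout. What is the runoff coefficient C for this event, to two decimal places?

C ≈ 0.80

ΣQ_DR = 472.2 m³/s; V = ΣQ_DR·Δt = 3.400 × 10^6 m³.
Runoff depth d = V / A = 45.57 mm.
C = d / P = 45.57 / 56.9 = 0.80.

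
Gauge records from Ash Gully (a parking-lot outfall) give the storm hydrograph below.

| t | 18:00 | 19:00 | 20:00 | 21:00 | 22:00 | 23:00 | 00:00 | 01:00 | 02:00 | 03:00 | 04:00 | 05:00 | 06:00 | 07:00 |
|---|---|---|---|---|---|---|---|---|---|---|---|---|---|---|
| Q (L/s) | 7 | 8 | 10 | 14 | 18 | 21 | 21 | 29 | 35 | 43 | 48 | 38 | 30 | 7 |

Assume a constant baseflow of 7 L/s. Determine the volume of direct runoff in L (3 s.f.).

Direct-runoff ordinates (Q − Q_b): 0.0, 1.0, 3.0, 7.0, 11.0, 14.0, 14.0, 22.0, 28.0, 36.0, 41.0, 31.0, 23.0, 0.0 L/s.
ΣQ_DR = 231.0 L/s.
With Δt = 1 h = 3600 s, V = ΣQ_DR · Δt = 231.0 × 3600 = 8.32 × 10^5 L.

V ≈ 8.32 × 10^5 L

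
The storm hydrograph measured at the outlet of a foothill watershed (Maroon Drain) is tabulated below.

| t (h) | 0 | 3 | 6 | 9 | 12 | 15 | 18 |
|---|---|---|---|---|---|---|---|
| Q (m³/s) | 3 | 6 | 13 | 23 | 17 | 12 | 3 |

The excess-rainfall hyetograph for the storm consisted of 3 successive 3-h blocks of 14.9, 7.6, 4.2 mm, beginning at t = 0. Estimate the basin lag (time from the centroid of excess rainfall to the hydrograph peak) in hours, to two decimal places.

Centroid of excess rainfall: t_c = Σ P_i·t̄_i / ΣP_i = 3.2978 h (block centres at 1.5, 4.5, 7.5 h).
Hydrograph peak occurs at t = 9 h, so basin lag t_L = 9 − 3.2978 = 5.70 h.

t_L ≈ 5.70 h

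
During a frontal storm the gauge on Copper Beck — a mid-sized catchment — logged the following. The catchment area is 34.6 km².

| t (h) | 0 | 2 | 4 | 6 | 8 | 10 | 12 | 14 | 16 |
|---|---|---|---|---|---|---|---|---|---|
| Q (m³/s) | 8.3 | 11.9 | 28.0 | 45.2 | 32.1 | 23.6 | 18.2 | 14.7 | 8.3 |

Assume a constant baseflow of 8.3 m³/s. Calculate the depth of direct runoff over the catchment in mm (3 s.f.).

Direct runoff: 0.0, 3.6, 19.7, 36.9, 23.8, 15.3, 9.9, 6.4, 0.0 m³/s; ΣQ_DR = 115.6 m³/s.
V = ΣQ_DR · Δt = 115.6 × 7200 s = 8.323 × 10^5 m³.
Over A = 34.6 km², depth = V / A = 24.1 mm.

d ≈ 24.1 mm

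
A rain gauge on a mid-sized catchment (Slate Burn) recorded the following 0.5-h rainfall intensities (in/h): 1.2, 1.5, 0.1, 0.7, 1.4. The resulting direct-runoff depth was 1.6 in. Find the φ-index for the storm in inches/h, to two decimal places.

Only the 4 blocks with intensity above φ contribute runoff: 1.2, 1.5, 0.7, 1.4 in/h.
Σ(I−φ)·Δt = d  ⇒  (1.2+1.5+0.7+1.4 − 4φ)·0.5 = 1.6
φ = (4.800 − 1.6/0.5) / 4 = 0.40 in/h.

φ ≈ 0.40 in/h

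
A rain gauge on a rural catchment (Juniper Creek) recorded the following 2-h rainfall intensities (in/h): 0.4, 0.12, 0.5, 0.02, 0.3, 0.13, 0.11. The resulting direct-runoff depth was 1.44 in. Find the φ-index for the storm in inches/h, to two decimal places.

Only the 3 blocks with intensity above φ contribute runoff: 0.4, 0.5, 0.3 in/h.
Σ(I−φ)·Δt = d  ⇒  (0.4+0.5+0.3 − 3φ)·2 = 1.44
φ = (1.200 − 1.44/2) / 3 = 0.16 in/h.

φ ≈ 0.16 in/h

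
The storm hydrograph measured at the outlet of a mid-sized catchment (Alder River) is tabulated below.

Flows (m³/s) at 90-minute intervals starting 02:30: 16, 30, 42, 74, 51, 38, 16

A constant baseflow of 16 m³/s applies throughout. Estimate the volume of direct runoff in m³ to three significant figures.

Direct-runoff ordinates (Q − Q_b): 0.0, 14.0, 26.0, 58.0, 35.0, 22.0, 0.0 m³/s.
ΣQ_DR = 155.0 m³/s.
With Δt = 1.5 h = 5400 s, V = ΣQ_DR · Δt = 155.0 × 5400 = 8.37 × 10^5 m³.

V ≈ 8.37 × 10^5 m³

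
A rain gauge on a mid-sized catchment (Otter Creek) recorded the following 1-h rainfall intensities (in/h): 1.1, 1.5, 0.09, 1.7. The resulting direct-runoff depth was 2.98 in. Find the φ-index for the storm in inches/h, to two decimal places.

Only the 3 blocks with intensity above φ contribute runoff: 1.1, 1.5, 1.7 in/h.
Σ(I−φ)·Δt = d  ⇒  (1.1+1.5+1.7 − 3φ)·1 = 2.98
φ = (4.300 − 2.98/1) / 3 = 0.44 in/h.

φ ≈ 0.44 in/h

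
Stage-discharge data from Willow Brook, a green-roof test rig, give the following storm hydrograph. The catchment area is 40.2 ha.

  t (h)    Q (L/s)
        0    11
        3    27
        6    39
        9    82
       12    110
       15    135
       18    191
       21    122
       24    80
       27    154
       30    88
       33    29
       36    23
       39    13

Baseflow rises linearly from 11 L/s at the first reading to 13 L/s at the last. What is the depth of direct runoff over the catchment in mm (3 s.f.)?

d ≈ 25.1 mm

Direct runoff: 0.00, 15.85, 27.69, 70.54, 98.38, 123.23, 179.08, 109.92, 67.77, 141.62, 75.46, 16.31, 10.15, 0.00 L/s; ΣQ_DR = 936.0 L/s.
V = ΣQ_DR · Δt = 936.0 × 10800 s = 1.011 × 10^7 L.
Over A = 40.2 ha, depth = V / A = 25.1 mm.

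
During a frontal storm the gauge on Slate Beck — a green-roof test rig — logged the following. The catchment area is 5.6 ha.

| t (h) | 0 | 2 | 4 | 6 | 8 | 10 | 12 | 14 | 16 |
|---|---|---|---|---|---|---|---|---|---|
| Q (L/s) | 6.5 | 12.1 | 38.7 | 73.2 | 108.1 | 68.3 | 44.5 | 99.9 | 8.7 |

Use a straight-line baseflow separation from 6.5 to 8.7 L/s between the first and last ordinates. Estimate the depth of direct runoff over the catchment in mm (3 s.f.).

Direct runoff: 0.00, 5.33, 31.65, 65.88, 100.50, 60.42, 36.35, 91.47, 0.00 L/s; ΣQ_DR = 391.6 L/s.
V = ΣQ_DR · Δt = 391.6 × 7200 s = 2.820 × 10^6 L.
Over A = 5.6 ha, depth = V / A = 50.3 mm.

d ≈ 50.3 mm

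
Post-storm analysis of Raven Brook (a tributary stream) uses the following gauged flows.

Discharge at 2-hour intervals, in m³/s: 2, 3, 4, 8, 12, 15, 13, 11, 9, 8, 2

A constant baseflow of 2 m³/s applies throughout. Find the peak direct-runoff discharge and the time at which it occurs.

Subtracting baseflow gives direct-runoff ordinates: 0.0, 1.0, 2.0, 6.0, 10.0, 13.0, 11.0, 9.0, 7.0, 6.0, 0.0 m³/s.
The maximum is 13.0 m³/s, occurring at the reading for t = 10 h.

Q_p = 13.0 m³/s at t = 10 h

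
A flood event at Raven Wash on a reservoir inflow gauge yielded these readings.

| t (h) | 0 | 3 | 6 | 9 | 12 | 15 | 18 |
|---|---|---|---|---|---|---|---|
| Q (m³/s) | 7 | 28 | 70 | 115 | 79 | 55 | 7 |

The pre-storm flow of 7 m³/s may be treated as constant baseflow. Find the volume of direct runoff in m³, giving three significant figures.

Direct-runoff ordinates (Q − Q_b): 0.0, 21.0, 63.0, 108.0, 72.0, 48.0, 0.0 m³/s.
ΣQ_DR = 312.0 m³/s.
With Δt = 3 h = 10800 s, V = ΣQ_DR · Δt = 312.0 × 10800 = 3.37 × 10^6 m³.

V ≈ 3.37 × 10^6 m³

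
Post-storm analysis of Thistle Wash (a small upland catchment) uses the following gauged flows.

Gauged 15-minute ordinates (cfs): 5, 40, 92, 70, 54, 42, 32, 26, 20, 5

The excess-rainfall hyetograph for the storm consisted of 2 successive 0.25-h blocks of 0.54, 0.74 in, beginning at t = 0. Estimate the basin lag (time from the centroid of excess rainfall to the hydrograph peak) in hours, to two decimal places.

Centroid of excess rainfall: t_c = Σ P_i·t̄_i / ΣP_i = 0.2695 h (block centres at 0.125, 0.375 h).
Hydrograph peak occurs at t = 0.5 h, so basin lag t_L = 0.5 − 0.2695 = 0.23 h.

t_L ≈ 0.23 h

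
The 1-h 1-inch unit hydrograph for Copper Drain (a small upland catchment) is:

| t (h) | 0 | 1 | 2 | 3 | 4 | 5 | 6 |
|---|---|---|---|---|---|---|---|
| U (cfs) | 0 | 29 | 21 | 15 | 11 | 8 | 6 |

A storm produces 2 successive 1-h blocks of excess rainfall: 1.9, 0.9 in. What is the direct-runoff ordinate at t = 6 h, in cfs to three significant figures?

By discrete convolution, Q_j = Σ (P_i / 1 in) · U_{j−i}.
At t = 6 h (j=6): Q = (1.9/1)·6 + (0.9/1)·8 = 18.6 cfs.

Q ≈ 18.6 cfs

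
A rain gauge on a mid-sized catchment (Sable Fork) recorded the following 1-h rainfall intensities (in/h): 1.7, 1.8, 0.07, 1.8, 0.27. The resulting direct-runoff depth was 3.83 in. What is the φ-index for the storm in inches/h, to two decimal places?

Only the 3 blocks with intensity above φ contribute runoff: 1.7, 1.8, 1.8 in/h.
Σ(I−φ)·Δt = d  ⇒  (1.7+1.8+1.8 − 3φ)·1 = 3.83
φ = (5.300 − 3.83/1) / 3 = 0.49 in/h.

φ ≈ 0.49 in/h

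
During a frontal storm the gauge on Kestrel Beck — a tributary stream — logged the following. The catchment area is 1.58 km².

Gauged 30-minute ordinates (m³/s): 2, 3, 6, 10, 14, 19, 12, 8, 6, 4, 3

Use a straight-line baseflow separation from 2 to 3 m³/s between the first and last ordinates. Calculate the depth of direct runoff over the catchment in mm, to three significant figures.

d ≈ 67.8 mm

Direct runoff: 0.00, 0.90, 3.80, 7.70, 11.60, 16.50, 9.40, 5.30, 3.20, 1.10, 0.00 m³/s; ΣQ_DR = 59.50 m³/s.
V = ΣQ_DR · Δt = 59.50 × 1800 s = 1.071 × 10^5 m³.
Over A = 1.58 km², depth = V / A = 67.8 mm.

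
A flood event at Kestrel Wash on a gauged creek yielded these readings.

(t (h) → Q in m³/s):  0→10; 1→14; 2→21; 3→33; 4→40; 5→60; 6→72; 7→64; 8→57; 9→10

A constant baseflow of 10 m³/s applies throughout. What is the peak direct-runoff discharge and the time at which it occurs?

Q_p = 62.0 m³/s at t = 6 h

Subtracting baseflow gives direct-runoff ordinates: 0.0, 4.0, 11.0, 23.0, 30.0, 50.0, 62.0, 54.0, 47.0, 0.0 m³/s.
The maximum is 62.0 m³/s, occurring at the reading for t = 6 h.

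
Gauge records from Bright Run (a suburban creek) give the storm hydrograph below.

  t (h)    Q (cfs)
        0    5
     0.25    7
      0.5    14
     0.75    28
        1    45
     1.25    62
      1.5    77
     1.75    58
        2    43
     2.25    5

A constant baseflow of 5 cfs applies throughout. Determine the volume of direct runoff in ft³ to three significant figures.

V ≈ 2.65 × 10^5 ft³

Direct-runoff ordinates (Q − Q_b): 0.0, 2.0, 9.0, 23.0, 40.0, 57.0, 72.0, 53.0, 38.0, 0.0 cfs.
ΣQ_DR = 294.0 cfs.
With Δt = 0.25 h = 900 s, V = ΣQ_DR · Δt = 294.0 × 900 = 2.65 × 10^5 ft³.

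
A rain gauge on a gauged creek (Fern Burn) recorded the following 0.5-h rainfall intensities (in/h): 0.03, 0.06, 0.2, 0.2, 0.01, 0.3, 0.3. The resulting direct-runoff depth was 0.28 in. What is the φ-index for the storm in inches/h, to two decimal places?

φ ≈ 0.11 in/h

Only the 4 blocks with intensity above φ contribute runoff: 0.2, 0.2, 0.3, 0.3 in/h.
Σ(I−φ)·Δt = d  ⇒  (0.2+0.2+0.3+0.3 − 4φ)·0.5 = 0.28
φ = (1.000 − 0.28/0.5) / 4 = 0.11 in/h.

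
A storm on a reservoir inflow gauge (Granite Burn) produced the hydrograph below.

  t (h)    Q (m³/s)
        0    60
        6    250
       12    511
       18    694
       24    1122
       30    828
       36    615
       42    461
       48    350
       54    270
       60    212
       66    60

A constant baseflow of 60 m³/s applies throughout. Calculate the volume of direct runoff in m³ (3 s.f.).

V ≈ 1.02 × 10^8 m³

Direct-runoff ordinates (Q − Q_b): 0.0, 190.0, 451.0, 634.0, 1062.0, 768.0, 555.0, 401.0, 290.0, 210.0, 152.0, 0.0 m³/s.
ΣQ_DR = 4713 m³/s.
With Δt = 6 h = 21600 s, V = ΣQ_DR · Δt = 4713 × 21600 = 1.02 × 10^8 m³.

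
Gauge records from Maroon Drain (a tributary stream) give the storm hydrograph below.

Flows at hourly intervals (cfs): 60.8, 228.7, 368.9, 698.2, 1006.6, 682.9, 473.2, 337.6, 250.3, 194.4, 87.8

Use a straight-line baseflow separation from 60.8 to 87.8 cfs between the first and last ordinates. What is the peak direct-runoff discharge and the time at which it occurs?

Subtracting baseflow gives direct-runoff ordinates: 0.00, 165.20, 302.70, 629.30, 935.00, 608.60, 396.20, 257.90, 167.90, 109.30, 0.00 cfs.
The maximum is 935.00 cfs, occurring at the reading for t = 4 h.

Q_p = 935.00 cfs at t = 4 h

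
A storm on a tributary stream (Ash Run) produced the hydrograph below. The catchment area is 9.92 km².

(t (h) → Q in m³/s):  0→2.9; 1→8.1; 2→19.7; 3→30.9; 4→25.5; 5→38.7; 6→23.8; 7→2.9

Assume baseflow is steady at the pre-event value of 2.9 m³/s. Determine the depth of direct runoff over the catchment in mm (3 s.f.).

d ≈ 46.9 mm

Direct runoff: 0.0, 5.2, 16.8, 28.0, 22.6, 35.8, 20.9, 0.0 m³/s; ΣQ_DR = 129.3 m³/s.
V = ΣQ_DR · Δt = 129.3 × 3600 s = 4.655 × 10^5 m³.
Over A = 9.92 km², depth = V / A = 46.9 mm.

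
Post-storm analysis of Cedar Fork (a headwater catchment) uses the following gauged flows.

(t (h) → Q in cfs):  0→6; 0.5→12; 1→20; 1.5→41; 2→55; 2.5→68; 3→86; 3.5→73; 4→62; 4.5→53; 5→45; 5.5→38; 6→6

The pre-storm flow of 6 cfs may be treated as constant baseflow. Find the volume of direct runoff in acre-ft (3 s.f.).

Direct-runoff ordinates (Q − Q_b): 0.0, 6.0, 14.0, 35.0, 49.0, 62.0, 80.0, 67.0, 56.0, 47.0, 39.0, 32.0, 0.0 cfs.
ΣQ_DR = 487.0 cfs.
With Δt = 0.5 h = 1800 s, V = ΣQ_DR · Δt = 487.0 × 1800 = 8.77 × 10^5 ft³ = 20.1 acre-ft.

V ≈ 20.1 acre-ft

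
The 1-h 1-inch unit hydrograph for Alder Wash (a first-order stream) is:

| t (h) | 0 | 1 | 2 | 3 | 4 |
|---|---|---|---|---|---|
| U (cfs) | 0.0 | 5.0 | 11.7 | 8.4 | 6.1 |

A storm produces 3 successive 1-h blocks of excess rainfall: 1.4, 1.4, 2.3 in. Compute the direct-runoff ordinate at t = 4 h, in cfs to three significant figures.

By discrete convolution, Q_j = Σ (P_i / 1 in) · U_{j−i}.
At t = 4 h (j=4): Q = (1.4/1)·6.1 + (1.4/1)·8.4 + (2.3/1)·11.7 = 47.2 cfs.

Q ≈ 47.2 cfs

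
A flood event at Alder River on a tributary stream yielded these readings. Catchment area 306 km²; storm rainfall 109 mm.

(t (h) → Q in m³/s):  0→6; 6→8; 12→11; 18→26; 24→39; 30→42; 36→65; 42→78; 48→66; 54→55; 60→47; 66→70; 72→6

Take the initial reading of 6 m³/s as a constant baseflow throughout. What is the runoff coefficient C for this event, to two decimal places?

C ≈ 0.29

ΣQ_DR = 441.0 m³/s; V = ΣQ_DR·Δt = 9.526 × 10^6 m³.
Runoff depth d = V / A = 31.13 mm.
C = d / P = 31.13 / 109 = 0.29.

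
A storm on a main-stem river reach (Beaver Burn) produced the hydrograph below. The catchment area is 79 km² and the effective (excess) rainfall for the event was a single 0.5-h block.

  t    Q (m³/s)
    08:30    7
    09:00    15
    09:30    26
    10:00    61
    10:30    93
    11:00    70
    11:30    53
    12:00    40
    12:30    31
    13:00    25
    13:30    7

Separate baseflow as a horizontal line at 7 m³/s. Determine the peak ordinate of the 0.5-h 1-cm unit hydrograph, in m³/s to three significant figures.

Direct runoff: 0.0, 8.0, 19.0, 54.0, 86.0, 63.0, 46.0, 33.0, 24.0, 18.0, 0.0 m³/s; ΣQ_DR = 351.0 m³/s, peak = 86.0 m³/s.
Runoff depth d = ΣQ_DR·Δt / A = 351.0 × 1800 / (79 km²) = 7.997 mm.
The 1-cm UH is the DRH scaled by (10 mm)/d, so U_p = 86.0 × 10/7.997 = 108 m³/s.

U_p ≈ 108 m³/s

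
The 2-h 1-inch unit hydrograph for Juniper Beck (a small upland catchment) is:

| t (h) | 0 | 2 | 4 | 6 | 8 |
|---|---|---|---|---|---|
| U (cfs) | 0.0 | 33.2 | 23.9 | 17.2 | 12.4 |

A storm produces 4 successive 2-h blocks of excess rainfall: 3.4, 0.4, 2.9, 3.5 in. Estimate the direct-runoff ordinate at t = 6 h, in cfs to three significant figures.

By discrete convolution, Q_j = Σ (P_i / 1 in) · U_{j−i}.
At t = 6 h (j=3): Q = (3.4/1)·17.2 + (0.4/1)·23.9 + (2.9/1)·33.2 + (3.5/1)·0.0 = 164 cfs.

Q ≈ 164 cfs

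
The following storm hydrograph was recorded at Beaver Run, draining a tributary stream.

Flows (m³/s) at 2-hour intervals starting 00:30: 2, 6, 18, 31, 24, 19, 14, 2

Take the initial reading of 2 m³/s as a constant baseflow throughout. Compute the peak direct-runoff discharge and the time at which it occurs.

Q_p = 29.0 m³/s at t = 06:30

Subtracting baseflow gives direct-runoff ordinates: 0.0, 4.0, 16.0, 29.0, 22.0, 17.0, 12.0, 0.0 m³/s.
The maximum is 29.0 m³/s, occurring at the reading for t = 06:30.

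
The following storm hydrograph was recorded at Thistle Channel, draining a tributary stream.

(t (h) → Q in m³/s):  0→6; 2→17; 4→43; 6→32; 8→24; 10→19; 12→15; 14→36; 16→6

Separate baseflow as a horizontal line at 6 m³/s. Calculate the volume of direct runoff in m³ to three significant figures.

V ≈ 1.04 × 10^6 m³

Direct-runoff ordinates (Q − Q_b): 0.0, 11.0, 37.0, 26.0, 18.0, 13.0, 9.0, 30.0, 0.0 m³/s.
ΣQ_DR = 144.0 m³/s.
With Δt = 2 h = 7200 s, V = ΣQ_DR · Δt = 144.0 × 7200 = 1.04 × 10^6 m³.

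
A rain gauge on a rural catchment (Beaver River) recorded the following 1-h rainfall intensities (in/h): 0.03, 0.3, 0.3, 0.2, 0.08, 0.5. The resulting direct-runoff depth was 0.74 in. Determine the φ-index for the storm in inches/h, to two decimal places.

Only the 4 blocks with intensity above φ contribute runoff: 0.3, 0.3, 0.2, 0.5 in/h.
Σ(I−φ)·Δt = d  ⇒  (0.3+0.3+0.2+0.5 − 4φ)·1 = 0.74
φ = (1.300 − 0.74/1) / 4 = 0.14 in/h.

φ ≈ 0.14 in/h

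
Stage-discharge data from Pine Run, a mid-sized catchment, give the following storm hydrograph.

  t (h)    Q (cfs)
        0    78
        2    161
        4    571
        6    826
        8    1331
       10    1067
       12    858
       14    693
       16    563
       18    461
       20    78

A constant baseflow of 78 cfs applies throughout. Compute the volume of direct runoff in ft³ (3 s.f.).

Direct-runoff ordinates (Q − Q_b): 0.0, 83.0, 493.0, 748.0, 1253.0, 989.0, 780.0, 615.0, 485.0, 383.0, 0.0 cfs.
ΣQ_DR = 5829 cfs.
With Δt = 2 h = 7200 s, V = ΣQ_DR · Δt = 5829 × 7200 = 4.20 × 10^7 ft³.

V ≈ 4.20 × 10^7 ft³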